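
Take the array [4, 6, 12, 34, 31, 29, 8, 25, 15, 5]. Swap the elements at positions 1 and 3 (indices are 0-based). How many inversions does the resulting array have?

Positions 1 and 3 hold 6 and 34; after swapping, the array is [4, 34, 12, 6, 31, 29, 8, 25, 15, 5].
Count, for each position, how many later elements it exceeds:
4 → none → 0
34 → 12, 6, 31, 29, 8, 25, 15, 5 → 8
12 → 6, 8, 5 → 3
6 → 5 → 1
31 → 29, 8, 25, 15, 5 → 5
29 → 8, 25, 15, 5 → 4
8 → 5 → 1
25 → 15, 5 → 2
15 → 5 → 1
5 → none → 0
Sum: 0 + 8 + 3 + 1 + 5 + 4 + 1 + 2 + 1 + 0 = 25

There are 25 inversions.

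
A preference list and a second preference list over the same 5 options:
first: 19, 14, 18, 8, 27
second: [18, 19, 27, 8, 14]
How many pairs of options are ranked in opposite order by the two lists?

Assign each item its position (1..5) in the first ordering, then rewrite the second ordering as that position sequence:
positions: 19→1, 14→2, 18→3, 8→4, 27→5
second ordering as positions: [3, 1, 5, 4, 2]
Discordant pairs = inversions in this position sequence.
3: 1, 2 → 2
1: 0
5: 4, 2 → 2
4: 2 → 1
2: 0
Total: 2 + 0 + 2 + 1 + 0 = 5

5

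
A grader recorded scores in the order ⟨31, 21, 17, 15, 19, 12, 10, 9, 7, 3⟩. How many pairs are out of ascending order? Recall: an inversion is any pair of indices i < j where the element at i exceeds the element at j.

Element-by-element contributions:
31: 9
21: 8
17: 6
15: 5
19: 5
12: 4
10: 3
9: 2
7: 1
3: 0
Sum: 9 + 8 + 6 + 5 + 5 + 4 + 3 + 2 + 1 + 0 = 43

43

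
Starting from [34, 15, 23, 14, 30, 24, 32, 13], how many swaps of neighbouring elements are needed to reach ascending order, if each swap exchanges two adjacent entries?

There are 16 adjacent swaps.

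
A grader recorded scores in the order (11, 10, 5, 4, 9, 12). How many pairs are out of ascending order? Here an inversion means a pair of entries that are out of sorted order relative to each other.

Out-of-order index pairs (0-indexed):
(0,1): 11 > 10
(0,2): 11 > 5
(0,3): 11 > 4
(0,4): 11 > 9
(1,2): 10 > 5
(1,3): 10 > 4
(1,4): 10 > 9
(2,3): 5 > 4
That's 8 pairs.

8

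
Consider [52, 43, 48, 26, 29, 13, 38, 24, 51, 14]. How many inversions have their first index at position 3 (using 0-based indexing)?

3 such elements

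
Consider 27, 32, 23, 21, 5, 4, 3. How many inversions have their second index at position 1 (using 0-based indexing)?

0

The element at index 1 is 32.
Elements before it: 27
None of them are larger than 32.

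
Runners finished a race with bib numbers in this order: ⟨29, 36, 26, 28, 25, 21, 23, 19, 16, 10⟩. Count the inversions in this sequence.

42

Count, for each position, how many later elements it exceeds:
29 → 26, 28, 25, 21, 23, 19, 16, 10 → 8
36 → 26, 28, 25, 21, 23, 19, 16, 10 → 8
26 → 25, 21, 23, 19, 16, 10 → 6
28 → 25, 21, 23, 19, 16, 10 → 6
25 → 21, 23, 19, 16, 10 → 5
21 → 19, 16, 10 → 3
23 → 19, 16, 10 → 3
19 → 16, 10 → 2
16 → 10 → 1
10 → none → 0
Sum: 8 + 8 + 6 + 6 + 5 + 3 + 3 + 2 + 1 + 0 = 42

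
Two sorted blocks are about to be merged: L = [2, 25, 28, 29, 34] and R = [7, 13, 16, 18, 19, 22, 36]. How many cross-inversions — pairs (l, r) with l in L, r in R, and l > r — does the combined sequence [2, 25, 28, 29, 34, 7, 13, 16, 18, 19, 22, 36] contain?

Count, for every r in R, how many entries of L exceed r:
r = 7: 25, 28, 29, 34 → 4
r = 13: 25, 28, 29, 34 → 4
r = 16: 25, 28, 29, 34 → 4
r = 18: 25, 28, 29, 34 → 4
r = 19: 25, 28, 29, 34 → 4
r = 22: 25, 28, 29, 34 → 4
r = 36: none → 0
Cross-inversions: 4 + 4 + 4 + 4 + 4 + 4 + 0 = 24

There are 24 cross-inversions.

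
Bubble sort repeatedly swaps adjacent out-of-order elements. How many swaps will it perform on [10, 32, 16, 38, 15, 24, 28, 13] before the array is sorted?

Adjacent swaps: 14

The minimum number of adjacent swaps to sort an array equals its inversion count, since every such swap removes exactly one inversion.
Count inversions — for each element, later elements that are smaller:
10: none → 0
32: 16, 15, 24, 28, 13 → 5
16: 15, 13 → 2
38: 15, 24, 28, 13 → 4
15: 13 → 1
24: 13 → 1
28: 13 → 1
13: none → 0
Total inversions: 0 + 5 + 2 + 4 + 1 + 1 + 1 + 0 = 14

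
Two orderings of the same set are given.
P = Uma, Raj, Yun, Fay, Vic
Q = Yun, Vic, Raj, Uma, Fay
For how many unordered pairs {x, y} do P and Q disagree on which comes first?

6 disagreeing pairs

Assign each item its position (1..5) in the first ordering, then rewrite the second ordering as that position sequence:
positions: Uma→1, Raj→2, Yun→3, Fay→4, Vic→5
second ordering as positions: [3, 5, 2, 1, 4]
Discordant pairs = inversions in this position sequence.
3: 2, 1 → 2
5: 2, 1, 4 → 3
2: 1 → 1
1: 0
4: 0
Total: 2 + 3 + 1 + 0 + 0 = 6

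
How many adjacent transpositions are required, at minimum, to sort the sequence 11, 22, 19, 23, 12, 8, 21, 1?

The minimum number of adjacent swaps to sort an array equals its inversion count, since every such swap removes exactly one inversion.
Count inversions — for each element, later elements that are smaller:
11: 8, 1 → 2
22: 19, 12, 8, 21, 1 → 5
19: 12, 8, 1 → 3
23: 12, 8, 21, 1 → 4
12: 8, 1 → 2
8: 1 → 1
21: 1 → 1
1: none → 0
Total inversions: 2 + 5 + 3 + 4 + 2 + 1 + 1 + 0 = 18

18 adjacent swaps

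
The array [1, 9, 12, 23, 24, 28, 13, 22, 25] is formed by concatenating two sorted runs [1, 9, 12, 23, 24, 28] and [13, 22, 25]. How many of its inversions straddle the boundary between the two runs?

7 split inversions

For each element r of the right run, count left-run elements greater than r:
r = 13: 23, 24, 28 → 3
r = 22: 23, 24, 28 → 3
r = 25: 28 → 1
Cross-inversions: 3 + 3 + 1 = 7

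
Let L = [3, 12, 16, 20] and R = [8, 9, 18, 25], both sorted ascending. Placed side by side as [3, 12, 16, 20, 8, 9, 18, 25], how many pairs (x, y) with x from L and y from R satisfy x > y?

7

Take each right-half value and tally the left-half values above it:
r = 8: 12, 16, 20 → 3
r = 9: 12, 16, 20 → 3
r = 18: 20 → 1
r = 25: none → 0
Cross-inversions: 3 + 3 + 1 + 0 = 7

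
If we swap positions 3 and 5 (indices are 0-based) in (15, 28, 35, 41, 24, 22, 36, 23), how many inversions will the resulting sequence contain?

10 inversions

Positions 3 and 5 hold 41 and 22; after swapping, the array is [15, 28, 35, 22, 24, 41, 36, 23].
Element-by-element contributions:
15: 0
28: 3
35: 3
22: 0
24: 1
41: 2
36: 1
23: 0
Sum: 0 + 3 + 3 + 0 + 1 + 2 + 1 + 0 = 10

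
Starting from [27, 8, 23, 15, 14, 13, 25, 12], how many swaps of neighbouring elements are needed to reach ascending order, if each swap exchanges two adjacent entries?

18 adjacent swaps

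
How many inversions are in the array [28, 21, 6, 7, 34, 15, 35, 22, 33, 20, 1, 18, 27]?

Count, for each position, how many later elements it exceeds:
28 → 21, 6, 7, 15, 22, 20, 1, 18, 27 → 9
21 → 6, 7, 15, 20, 1, 18 → 6
6 → 1 → 1
7 → 1 → 1
34 → 15, 22, 33, 20, 1, 18, 27 → 7
15 → 1 → 1
35 → 22, 33, 20, 1, 18, 27 → 6
22 → 20, 1, 18 → 3
33 → 20, 1, 18, 27 → 4
20 → 1, 18 → 2
1 → none → 0
18 → none → 0
27 → none → 0
Sum: 9 + 6 + 1 + 1 + 7 + 1 + 6 + 3 + 4 + 2 + 0 + 0 + 0 = 40

40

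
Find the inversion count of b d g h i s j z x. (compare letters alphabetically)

For each element, count later entries that are smaller:
b → none → 0
d → none → 0
g → none → 0
h → none → 0
i → none → 0
s → j → 1
j → none → 0
z → x → 1
x → none → 0
Sum: 0 + 0 + 0 + 0 + 0 + 1 + 0 + 1 + 0 = 2

2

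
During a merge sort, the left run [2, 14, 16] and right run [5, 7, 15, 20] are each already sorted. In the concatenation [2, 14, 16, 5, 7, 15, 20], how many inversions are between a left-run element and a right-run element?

Count, for every r in R, how many entries of L exceed r:
r = 5: 14, 16 → 2
r = 7: 14, 16 → 2
r = 15: 16 → 1
r = 20: none → 0
Cross-inversions: 2 + 2 + 1 + 0 = 5

There are 5 cross-inversions.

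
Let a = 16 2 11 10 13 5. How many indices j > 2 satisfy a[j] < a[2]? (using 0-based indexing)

The element at index 2 is 11.
Elements after it: 10, 13, 5
Those smaller than 11: 10, 5

2 such elements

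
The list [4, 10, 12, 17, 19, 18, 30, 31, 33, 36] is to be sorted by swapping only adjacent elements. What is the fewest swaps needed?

Minimum adjacent swaps = number of inversions (each swap of adjacent out-of-order elements removes one inversion and no swap can remove more).
Count inversions — for each element, later elements that are smaller:
4: none → 0
10: none → 0
12: none → 0
17: none → 0
19: 18 → 1
18: none → 0
30: none → 0
31: none → 0
33: none → 0
36: none → 0
Total inversions: 0 + 0 + 0 + 0 + 1 + 0 + 0 + 0 + 0 + 0 = 1

There is 1 adjacent swap.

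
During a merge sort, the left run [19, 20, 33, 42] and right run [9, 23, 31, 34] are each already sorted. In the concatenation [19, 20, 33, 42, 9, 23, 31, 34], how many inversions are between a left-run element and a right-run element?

9

For each element r of the right run, count left-run elements greater than r:
r = 9: 19, 20, 33, 42 → 4
r = 23: 33, 42 → 2
r = 31: 33, 42 → 2
r = 34: 42 → 1
Cross-inversions: 4 + 2 + 2 + 1 = 9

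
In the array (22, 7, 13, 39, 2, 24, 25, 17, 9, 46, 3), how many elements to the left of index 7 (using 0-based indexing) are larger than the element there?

The element at index 7 is 17.
Elements before it: 22, 7, 13, 39, 2, 24, 25
Those larger than 17: 22, 39, 24, 25

4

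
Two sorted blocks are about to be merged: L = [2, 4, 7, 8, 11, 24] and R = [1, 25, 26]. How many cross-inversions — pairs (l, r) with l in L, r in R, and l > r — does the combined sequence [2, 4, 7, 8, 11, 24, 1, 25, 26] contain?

6 split inversions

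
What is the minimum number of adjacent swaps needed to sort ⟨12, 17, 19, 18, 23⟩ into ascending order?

Each adjacent swap fixes exactly one inversion, so the minimum swap count equals the number of inversions.
Count inversions — for each element, later elements that are smaller:
12: none → 0
17: none → 0
19: 18 → 1
18: none → 0
23: none → 0
Total inversions: 0 + 0 + 1 + 0 + 0 = 1

Swaps: 1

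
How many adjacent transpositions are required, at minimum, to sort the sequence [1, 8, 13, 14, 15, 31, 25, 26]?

Each adjacent swap fixes exactly one inversion, so the minimum swap count equals the number of inversions.
Count inversions — for each element, later elements that are smaller:
1: none → 0
8: none → 0
13: none → 0
14: none → 0
15: none → 0
31: 25, 26 → 2
25: none → 0
26: none → 0
Total inversions: 0 + 0 + 0 + 0 + 0 + 2 + 0 + 0 = 2

There are 2 adjacent swaps.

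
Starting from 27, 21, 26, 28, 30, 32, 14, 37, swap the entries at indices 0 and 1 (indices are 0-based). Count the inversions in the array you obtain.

7

Positions 0 and 1 hold 27 and 21; after swapping, the array is [21, 27, 26, 28, 30, 32, 14, 37].
For each element, count later entries that are smaller:
21: 1
27: 2
26: 1
28: 1
30: 1
32: 1
14: 0
37: 0
Sum: 1 + 2 + 1 + 1 + 1 + 1 + 0 + 0 = 7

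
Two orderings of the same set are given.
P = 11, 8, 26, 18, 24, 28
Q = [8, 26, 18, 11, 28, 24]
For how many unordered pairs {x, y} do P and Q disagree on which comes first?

Assign each item its position (1..6) in the first ordering, then rewrite the second ordering as that position sequence:
positions: 11→1, 8→2, 26→3, 18→4, 24→5, 28→6
second ordering as positions: [2, 3, 4, 1, 6, 5]
Discordant pairs = inversions in this position sequence.
2: 1 → 1
3: 1 → 1
4: 1 → 1
1: 0
6: 5 → 1
5: 0
Total: 1 + 1 + 1 + 0 + 1 + 0 = 4

4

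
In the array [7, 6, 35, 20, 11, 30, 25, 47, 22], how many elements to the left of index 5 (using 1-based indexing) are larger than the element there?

2

The element at index 5 is 11.
Elements before it: 7, 6, 35, 20
Those larger than 11: 35, 20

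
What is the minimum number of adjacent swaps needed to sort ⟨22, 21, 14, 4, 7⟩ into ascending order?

Minimum adjacent swaps = number of inversions (each swap of adjacent out-of-order elements removes one inversion and no swap can remove more).
Count inversions — for each element, later elements that are smaller:
22: 21, 14, 4, 7 → 4
21: 14, 4, 7 → 3
14: 4, 7 → 2
4: none → 0
7: none → 0
Total inversions: 4 + 3 + 2 + 0 + 0 = 9

There are 9 adjacent swaps.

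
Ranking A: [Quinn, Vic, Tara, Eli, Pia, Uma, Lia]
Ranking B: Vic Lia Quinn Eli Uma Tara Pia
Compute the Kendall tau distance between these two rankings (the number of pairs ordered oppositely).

9

Assign each item its position (1..7) in the first ordering, then rewrite the second ordering as that position sequence:
positions: Quinn→1, Vic→2, Tara→3, Eli→4, Pia→5, Uma→6, Lia→7
second ordering as positions: [2, 7, 1, 4, 6, 3, 5]
Discordant pairs = inversions in this position sequence.
2: 1 → 1
7: 1, 4, 6, 3, 5 → 5
1: 0
4: 3 → 1
6: 3, 5 → 2
3: 0
5: 0
Total: 1 + 5 + 0 + 1 + 2 + 0 + 0 = 9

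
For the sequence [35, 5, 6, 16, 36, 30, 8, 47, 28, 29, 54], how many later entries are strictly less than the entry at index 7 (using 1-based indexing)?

The element at index 7 is 8.
Elements after it: 47, 28, 29, 54
None of them are smaller than 8.

0 such elements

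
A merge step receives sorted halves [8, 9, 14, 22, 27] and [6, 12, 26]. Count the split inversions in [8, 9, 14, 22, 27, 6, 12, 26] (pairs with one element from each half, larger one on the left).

9

Take each right-half value and tally the left-half values above it:
r = 6: 8, 9, 14, 22, 27 → 5
r = 12: 14, 22, 27 → 3
r = 26: 27 → 1
Cross-inversions: 5 + 3 + 1 = 9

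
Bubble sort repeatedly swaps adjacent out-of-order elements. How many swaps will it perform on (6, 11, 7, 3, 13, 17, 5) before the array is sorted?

9

Minimum adjacent swaps = number of inversions (each swap of adjacent out-of-order elements removes one inversion and no swap can remove more).
Count inversions — for each element, later elements that are smaller:
6: 3, 5 → 2
11: 7, 3, 5 → 3
7: 3, 5 → 2
3: none → 0
13: 5 → 1
17: 5 → 1
5: none → 0
Total inversions: 2 + 3 + 2 + 0 + 1 + 1 + 0 = 9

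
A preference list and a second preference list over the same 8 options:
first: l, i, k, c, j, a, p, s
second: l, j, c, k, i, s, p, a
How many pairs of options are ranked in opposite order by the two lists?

9 pairs

Assign each item its position (1..8) in the first ordering, then rewrite the second ordering as that position sequence:
positions: l→1, i→2, k→3, c→4, j→5, a→6, p→7, s→8
second ordering as positions: [1, 5, 4, 3, 2, 8, 7, 6]
Discordant pairs = inversions in this position sequence.
1: 0
5: 4, 3, 2 → 3
4: 3, 2 → 2
3: 2 → 1
2: 0
8: 7, 6 → 2
7: 6 → 1
6: 0
Total: 0 + 3 + 2 + 1 + 0 + 2 + 1 + 0 = 9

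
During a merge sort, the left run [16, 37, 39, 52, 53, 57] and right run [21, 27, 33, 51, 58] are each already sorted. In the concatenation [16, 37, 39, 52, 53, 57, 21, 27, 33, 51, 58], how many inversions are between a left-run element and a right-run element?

Take each right-half value and tally the left-half values above it:
r = 21: 37, 39, 52, 53, 57 → 5
r = 27: 37, 39, 52, 53, 57 → 5
r = 33: 37, 39, 52, 53, 57 → 5
r = 51: 52, 53, 57 → 3
r = 58: none → 0
Cross-inversions: 5 + 5 + 5 + 3 + 0 = 18

18 split inversions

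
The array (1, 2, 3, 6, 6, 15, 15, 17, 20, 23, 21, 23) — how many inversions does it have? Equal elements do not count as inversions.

Count, for each position, how many later elements it exceeds:
1 → none → 0
2 → none → 0
3 → none → 0
6 → none → 0
6 → none → 0
15 → none → 0
15 → none → 0
17 → none → 0
20 → none → 0
23 → 21 → 1
21 → none → 0
23 → none → 0
Sum: 0 + 0 + 0 + 0 + 0 + 0 + 0 + 0 + 0 + 1 + 0 + 0 = 1

There is 1 inversion.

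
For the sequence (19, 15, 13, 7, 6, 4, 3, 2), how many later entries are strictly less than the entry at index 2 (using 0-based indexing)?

The element at index 2 is 13.
Elements after it: 7, 6, 4, 3, 2
Those smaller than 13: 7, 6, 4, 3, 2

5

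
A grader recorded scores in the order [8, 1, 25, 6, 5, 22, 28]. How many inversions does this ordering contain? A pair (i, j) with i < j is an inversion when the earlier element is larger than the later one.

7 inversions

Element-by-element contributions:
8 → 1, 6, 5 → 3
1 → none → 0
25 → 6, 5, 22 → 3
6 → 5 → 1
5 → none → 0
22 → none → 0
28 → none → 0
Sum: 3 + 0 + 3 + 1 + 0 + 0 + 0 = 7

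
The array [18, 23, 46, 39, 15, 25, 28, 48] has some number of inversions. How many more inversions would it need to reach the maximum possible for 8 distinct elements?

19

Maximum inversions for 8 distinct elements is C(8, 2) = 8·7/2 = 28.
Current inversions — for each element, count later smaller elements:
18: 1
23: 1
46: 4
39: 3
15: 0
25: 0
28: 0
48: 0
Current total: 1 + 1 + 4 + 3 + 0 + 0 + 0 + 0 = 9
Shortfall: 28 − 9 = 19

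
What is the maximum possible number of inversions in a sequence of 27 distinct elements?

351

The maximum occurs when the array is in strictly decreasing order: every one of the C(27, 2) pairs is inverted.
C(27, 2) = 27·26/2 = 351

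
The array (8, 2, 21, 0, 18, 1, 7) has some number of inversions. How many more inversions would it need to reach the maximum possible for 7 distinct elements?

Maximum inversions for 7 distinct elements is C(7, 2) = 7·6/2 = 21.
Current inversions — for each element, count later smaller elements:
8: 4
2: 2
21: 4
0: 0
18: 2
1: 0
7: 0
Current total: 4 + 2 + 4 + 0 + 2 + 0 + 0 = 12
Shortfall: 21 − 12 = 9

9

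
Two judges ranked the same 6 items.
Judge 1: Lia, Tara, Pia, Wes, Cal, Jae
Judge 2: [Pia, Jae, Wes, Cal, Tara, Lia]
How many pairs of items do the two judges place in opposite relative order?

11

Assign each item its position (1..6) in the first ordering, then rewrite the second ordering as that position sequence:
positions: Lia→1, Tara→2, Pia→3, Wes→4, Cal→5, Jae→6
second ordering as positions: [3, 6, 4, 5, 2, 1]
Discordant pairs = inversions in this position sequence.
3: 2, 1 → 2
6: 4, 5, 2, 1 → 4
4: 2, 1 → 2
5: 2, 1 → 2
2: 1 → 1
1: 0
Total: 2 + 4 + 2 + 2 + 1 + 0 = 11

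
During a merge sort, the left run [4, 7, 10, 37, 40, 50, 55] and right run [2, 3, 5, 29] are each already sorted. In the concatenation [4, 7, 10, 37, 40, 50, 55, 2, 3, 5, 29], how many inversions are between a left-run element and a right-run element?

24

Count, for every r in R, how many entries of L exceed r:
r = 2: 4, 7, 10, 37, 40, 50, 55 → 7
r = 3: 4, 7, 10, 37, 40, 50, 55 → 7
r = 5: 7, 10, 37, 40, 50, 55 → 6
r = 29: 37, 40, 50, 55 → 4
Cross-inversions: 7 + 7 + 6 + 4 = 24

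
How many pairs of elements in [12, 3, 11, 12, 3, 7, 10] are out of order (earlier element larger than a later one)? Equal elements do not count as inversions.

11

Listing every pair i<j with a[i]>a[j] (using 0-based positions):
(0,1): 12 > 3
(0,2): 12 > 11
(0,4): 12 > 3
(0,5): 12 > 7
(0,6): 12 > 10
(2,4): 11 > 3
(2,5): 11 > 7
(2,6): 11 > 10
(3,4): 12 > 3
(3,5): 12 > 7
(3,6): 12 > 10
That's 11 pairs.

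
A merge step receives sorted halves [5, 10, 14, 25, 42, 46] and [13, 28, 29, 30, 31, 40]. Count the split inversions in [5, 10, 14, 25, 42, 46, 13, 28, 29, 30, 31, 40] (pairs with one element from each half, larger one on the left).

Take each right-half value and tally the left-half values above it:
r = 13: 14, 25, 42, 46 → 4
r = 28: 42, 46 → 2
r = 29: 42, 46 → 2
r = 30: 42, 46 → 2
r = 31: 42, 46 → 2
r = 40: 42, 46 → 2
Cross-inversions: 4 + 2 + 2 + 2 + 2 + 2 = 14

14 split inversions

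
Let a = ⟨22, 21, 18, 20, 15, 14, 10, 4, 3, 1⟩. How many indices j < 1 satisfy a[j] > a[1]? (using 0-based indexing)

1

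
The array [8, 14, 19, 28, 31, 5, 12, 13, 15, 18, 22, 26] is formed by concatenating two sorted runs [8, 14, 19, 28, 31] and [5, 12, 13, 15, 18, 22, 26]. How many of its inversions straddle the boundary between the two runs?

For each element r of the right run, count left-run elements greater than r:
r = 5: 8, 14, 19, 28, 31 → 5
r = 12: 14, 19, 28, 31 → 4
r = 13: 14, 19, 28, 31 → 4
r = 15: 19, 28, 31 → 3
r = 18: 19, 28, 31 → 3
r = 22: 28, 31 → 2
r = 26: 28, 31 → 2
Cross-inversions: 5 + 4 + 4 + 3 + 3 + 2 + 2 = 23

23 split inversions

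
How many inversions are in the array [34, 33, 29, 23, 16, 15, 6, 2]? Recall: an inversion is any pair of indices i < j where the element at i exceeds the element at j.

There are 28 inversions.

Element-by-element contributions:
34: 7
33: 6
29: 5
23: 4
16: 3
15: 2
6: 1
2: 0
Sum: 7 + 6 + 5 + 4 + 3 + 2 + 1 + 0 = 28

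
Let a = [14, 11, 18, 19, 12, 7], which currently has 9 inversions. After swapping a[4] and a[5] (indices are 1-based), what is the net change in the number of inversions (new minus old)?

-1

Positions 4 and 5 hold 19 and 12; after swapping, the array is [14, 11, 18, 12, 19, 7].
Count, for each position, how many later elements it exceeds:
14 → 11, 12, 7 → 3
11 → 7 → 1
18 → 12, 7 → 2
12 → 7 → 1
19 → 7 → 1
7 → none → 0
Sum: 3 + 1 + 2 + 1 + 1 + 0 = 8
Change: 8 − 9 = -1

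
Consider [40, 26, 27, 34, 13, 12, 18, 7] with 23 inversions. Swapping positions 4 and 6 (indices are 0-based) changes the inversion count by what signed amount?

+1

Positions 4 and 6 hold 13 and 18; after swapping, the array is [40, 26, 27, 34, 18, 12, 13, 7].
Count, for each position, how many later elements it exceeds:
40 → 26, 27, 34, 18, 12, 13, 7 → 7
26 → 18, 12, 13, 7 → 4
27 → 18, 12, 13, 7 → 4
34 → 18, 12, 13, 7 → 4
18 → 12, 13, 7 → 3
12 → 7 → 1
13 → 7 → 1
7 → none → 0
Sum: 7 + 4 + 4 + 4 + 3 + 1 + 1 + 0 = 24
Change: 24 − 23 = +1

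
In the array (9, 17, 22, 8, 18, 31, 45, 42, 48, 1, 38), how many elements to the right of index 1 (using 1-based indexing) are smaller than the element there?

2

The element at index 1 is 9.
Elements after it: 17, 22, 8, 18, 31, 45, 42, 48, 1, 38
Those smaller than 9: 8, 1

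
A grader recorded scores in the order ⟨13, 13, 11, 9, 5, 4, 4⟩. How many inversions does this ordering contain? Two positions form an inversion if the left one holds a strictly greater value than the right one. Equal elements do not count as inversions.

19 inversions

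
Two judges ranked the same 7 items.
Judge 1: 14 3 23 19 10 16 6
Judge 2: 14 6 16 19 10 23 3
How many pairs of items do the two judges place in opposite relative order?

Assign each item its position (1..7) in the first ordering, then rewrite the second ordering as that position sequence:
positions: 14→1, 3→2, 23→3, 19→4, 10→5, 16→6, 6→7
second ordering as positions: [1, 7, 6, 4, 5, 3, 2]
Discordant pairs = inversions in this position sequence.
1: 0
7: 6, 4, 5, 3, 2 → 5
6: 4, 5, 3, 2 → 4
4: 3, 2 → 2
5: 3, 2 → 2
3: 2 → 1
2: 0
Total: 0 + 5 + 4 + 2 + 2 + 1 + 0 = 14

14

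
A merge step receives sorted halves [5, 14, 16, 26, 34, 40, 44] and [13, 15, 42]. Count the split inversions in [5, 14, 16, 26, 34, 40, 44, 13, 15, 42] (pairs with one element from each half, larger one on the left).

Split inversions: 12

Take each right-half value and tally the left-half values above it:
r = 13: 14, 16, 26, 34, 40, 44 → 6
r = 15: 16, 26, 34, 40, 44 → 5
r = 42: 44 → 1
Cross-inversions: 6 + 5 + 1 = 12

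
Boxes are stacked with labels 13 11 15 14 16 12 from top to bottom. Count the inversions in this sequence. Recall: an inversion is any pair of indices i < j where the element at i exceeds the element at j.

6

Listing every pair i<j with a[i]>a[j] (using 0-based positions):
(0,1): 13 > 11
(0,5): 13 > 12
(2,3): 15 > 14
(2,5): 15 > 12
(3,5): 14 > 12
(4,5): 16 > 12
That's 6 pairs.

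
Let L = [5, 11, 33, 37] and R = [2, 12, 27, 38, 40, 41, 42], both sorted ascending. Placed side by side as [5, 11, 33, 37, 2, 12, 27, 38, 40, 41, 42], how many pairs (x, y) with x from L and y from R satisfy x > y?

8 cross-inversions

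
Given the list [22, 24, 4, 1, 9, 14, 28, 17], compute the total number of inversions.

Element-by-element contributions:
22 → 4, 1, 9, 14, 17 → 5
24 → 4, 1, 9, 14, 17 → 5
4 → 1 → 1
1 → none → 0
9 → none → 0
14 → none → 0
28 → 17 → 1
17 → none → 0
Sum: 5 + 5 + 1 + 0 + 0 + 0 + 1 + 0 = 12

12 inversions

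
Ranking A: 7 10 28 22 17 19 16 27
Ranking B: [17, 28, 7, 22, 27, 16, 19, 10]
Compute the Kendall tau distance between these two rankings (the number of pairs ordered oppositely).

13

Assign each item its position (1..8) in the first ordering, then rewrite the second ordering as that position sequence:
positions: 7→1, 10→2, 28→3, 22→4, 17→5, 19→6, 16→7, 27→8
second ordering as positions: [5, 3, 1, 4, 8, 7, 6, 2]
Discordant pairs = inversions in this position sequence.
5: 3, 1, 4, 2 → 4
3: 1, 2 → 2
1: 0
4: 2 → 1
8: 7, 6, 2 → 3
7: 6, 2 → 2
6: 2 → 1
2: 0
Total: 4 + 2 + 0 + 1 + 3 + 2 + 1 + 0 = 13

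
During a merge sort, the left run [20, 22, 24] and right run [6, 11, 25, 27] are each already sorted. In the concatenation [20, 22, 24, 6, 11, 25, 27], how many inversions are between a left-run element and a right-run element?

6

Count, for every r in R, how many entries of L exceed r:
r = 6: 20, 22, 24 → 3
r = 11: 20, 22, 24 → 3
r = 25: none → 0
r = 27: none → 0
Cross-inversions: 3 + 3 + 0 + 0 = 6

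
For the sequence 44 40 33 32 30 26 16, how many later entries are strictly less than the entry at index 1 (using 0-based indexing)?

5

The element at index 1 is 40.
Elements after it: 33, 32, 30, 26, 16
Those smaller than 40: 33, 32, 30, 26, 16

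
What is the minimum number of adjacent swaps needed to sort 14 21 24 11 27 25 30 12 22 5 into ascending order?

Minimum adjacent swaps = number of inversions (each swap of adjacent out-of-order elements removes one inversion and no swap can remove more).
Count inversions — for each element, later elements that are smaller:
14: 11, 12, 5 → 3
21: 11, 12, 5 → 3
24: 11, 12, 22, 5 → 4
11: 5 → 1
27: 25, 12, 22, 5 → 4
25: 12, 22, 5 → 3
30: 12, 22, 5 → 3
12: 5 → 1
22: 5 → 1
5: none → 0
Total inversions: 3 + 3 + 4 + 1 + 4 + 3 + 3 + 1 + 1 + 0 = 23

23 swaps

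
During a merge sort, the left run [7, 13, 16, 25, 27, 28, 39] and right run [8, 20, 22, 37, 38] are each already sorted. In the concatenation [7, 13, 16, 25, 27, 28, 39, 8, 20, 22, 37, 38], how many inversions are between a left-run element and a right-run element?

Count, for every r in R, how many entries of L exceed r:
r = 8: 13, 16, 25, 27, 28, 39 → 6
r = 20: 25, 27, 28, 39 → 4
r = 22: 25, 27, 28, 39 → 4
r = 37: 39 → 1
r = 38: 39 → 1
Cross-inversions: 6 + 4 + 4 + 1 + 1 = 16

16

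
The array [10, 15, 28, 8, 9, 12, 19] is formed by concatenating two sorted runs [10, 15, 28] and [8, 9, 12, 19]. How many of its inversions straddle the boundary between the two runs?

Count, for every r in R, how many entries of L exceed r:
r = 8: 10, 15, 28 → 3
r = 9: 10, 15, 28 → 3
r = 12: 15, 28 → 2
r = 19: 28 → 1
Cross-inversions: 3 + 3 + 2 + 1 = 9

9 cross-inversions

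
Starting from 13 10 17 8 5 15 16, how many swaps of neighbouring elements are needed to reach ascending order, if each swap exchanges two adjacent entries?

Minimum adjacent swaps = number of inversions (each swap of adjacent out-of-order elements removes one inversion and no swap can remove more).
Count inversions — for each element, later elements that are smaller:
13: 10, 8, 5 → 3
10: 8, 5 → 2
17: 8, 5, 15, 16 → 4
8: 5 → 1
5: none → 0
15: none → 0
16: none → 0
Total inversions: 3 + 2 + 4 + 1 + 0 + 0 + 0 = 10

10 swaps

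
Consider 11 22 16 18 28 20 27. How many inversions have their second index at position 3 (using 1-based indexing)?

1 such element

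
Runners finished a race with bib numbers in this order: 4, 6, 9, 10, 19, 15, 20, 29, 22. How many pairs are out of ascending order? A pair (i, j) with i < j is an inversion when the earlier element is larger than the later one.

There are 2 out-of-order pairs.

Sweep left to right; for each value list the smaller values that follow it:
4 → none → 0
6 → none → 0
9 → none → 0
10 → none → 0
19 → 15 → 1
15 → none → 0
20 → none → 0
29 → 22 → 1
22 → none → 0
Sum: 0 + 0 + 0 + 0 + 1 + 0 + 0 + 1 + 0 = 2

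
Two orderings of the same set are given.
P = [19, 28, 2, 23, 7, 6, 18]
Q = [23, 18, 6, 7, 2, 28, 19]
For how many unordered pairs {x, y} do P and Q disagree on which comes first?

Assign each item its position (1..7) in the first ordering, then rewrite the second ordering as that position sequence:
positions: 19→1, 28→2, 2→3, 23→4, 7→5, 6→6, 18→7
second ordering as positions: [4, 7, 6, 5, 3, 2, 1]
Discordant pairs = inversions in this position sequence.
4: 3, 2, 1 → 3
7: 6, 5, 3, 2, 1 → 5
6: 5, 3, 2, 1 → 4
5: 3, 2, 1 → 3
3: 2, 1 → 2
2: 1 → 1
1: 0
Total: 3 + 5 + 4 + 3 + 2 + 1 + 0 = 18

18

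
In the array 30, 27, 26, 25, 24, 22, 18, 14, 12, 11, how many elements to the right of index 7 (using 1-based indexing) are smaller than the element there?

The element at index 7 is 18.
Elements after it: 14, 12, 11
Those smaller than 18: 14, 12, 11

3 such elements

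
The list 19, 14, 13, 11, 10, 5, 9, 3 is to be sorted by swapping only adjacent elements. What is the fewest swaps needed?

Minimum adjacent swaps = number of inversions (each swap of adjacent out-of-order elements removes one inversion and no swap can remove more).
Count inversions — for each element, later elements that are smaller:
19: 14, 13, 11, 10, 5, 9, 3 → 7
14: 13, 11, 10, 5, 9, 3 → 6
13: 11, 10, 5, 9, 3 → 5
11: 10, 5, 9, 3 → 4
10: 5, 9, 3 → 3
5: 3 → 1
9: 3 → 1
3: none → 0
Total inversions: 7 + 6 + 5 + 4 + 3 + 1 + 1 + 0 = 27

27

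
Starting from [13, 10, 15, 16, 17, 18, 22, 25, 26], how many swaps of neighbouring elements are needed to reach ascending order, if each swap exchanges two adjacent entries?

Swaps: 1

Each adjacent swap fixes exactly one inversion, so the minimum swap count equals the number of inversions.
Count inversions — for each element, later elements that are smaller:
13: 10 → 1
10: none → 0
15: none → 0
16: none → 0
17: none → 0
18: none → 0
22: none → 0
25: none → 0
26: none → 0
Total inversions: 1 + 0 + 0 + 0 + 0 + 0 + 0 + 0 + 0 = 1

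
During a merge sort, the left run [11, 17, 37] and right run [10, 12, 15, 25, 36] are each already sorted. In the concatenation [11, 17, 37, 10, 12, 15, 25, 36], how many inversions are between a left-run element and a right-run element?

For each element r of the right run, count left-run elements greater than r:
r = 10: 11, 17, 37 → 3
r = 12: 17, 37 → 2
r = 15: 17, 37 → 2
r = 25: 37 → 1
r = 36: 37 → 1
Cross-inversions: 3 + 2 + 2 + 1 + 1 = 9

There are 9 split inversions.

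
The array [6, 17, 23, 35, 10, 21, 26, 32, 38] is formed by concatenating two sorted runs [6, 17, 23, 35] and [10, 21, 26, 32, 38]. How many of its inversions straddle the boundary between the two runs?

Count, for every r in R, how many entries of L exceed r:
r = 10: 17, 23, 35 → 3
r = 21: 23, 35 → 2
r = 26: 35 → 1
r = 32: 35 → 1
r = 38: none → 0
Cross-inversions: 3 + 2 + 1 + 1 + 0 = 7

7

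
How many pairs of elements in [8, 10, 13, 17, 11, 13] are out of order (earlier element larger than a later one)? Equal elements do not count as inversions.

3

Element-by-element contributions:
8 → none → 0
10 → none → 0
13 → 11 → 1
17 → 11, 13 → 2
11 → none → 0
13 → none → 0
Sum: 0 + 0 + 1 + 2 + 0 + 0 = 3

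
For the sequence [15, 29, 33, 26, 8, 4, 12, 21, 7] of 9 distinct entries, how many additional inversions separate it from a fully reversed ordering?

11

Maximum inversions for 9 distinct elements is C(9, 2) = 9·8/2 = 36.
Current inversions — for each element, count later smaller elements:
15: 4
29: 6
33: 6
26: 5
8: 2
4: 0
12: 1
21: 1
7: 0
Current total: 4 + 6 + 6 + 5 + 2 + 0 + 1 + 1 + 0 = 25
Shortfall: 36 − 25 = 11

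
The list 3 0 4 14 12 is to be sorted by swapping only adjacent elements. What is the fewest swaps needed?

There are 2 adjacent swaps.

Minimum adjacent swaps = number of inversions (each swap of adjacent out-of-order elements removes one inversion and no swap can remove more).
Count inversions — for each element, later elements that are smaller:
3: 0 → 1
0: none → 0
4: none → 0
14: 12 → 1
12: none → 0
Total inversions: 1 + 0 + 0 + 1 + 0 = 2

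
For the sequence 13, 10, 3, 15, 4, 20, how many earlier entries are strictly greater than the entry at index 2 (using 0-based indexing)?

The element at index 2 is 3.
Elements before it: 13, 10
Those larger than 3: 13, 10

2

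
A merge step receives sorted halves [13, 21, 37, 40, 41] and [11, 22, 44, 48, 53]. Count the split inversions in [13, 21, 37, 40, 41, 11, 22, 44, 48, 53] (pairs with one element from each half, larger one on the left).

Split inversions: 8

Take each right-half value and tally the left-half values above it:
r = 11: 13, 21, 37, 40, 41 → 5
r = 22: 37, 40, 41 → 3
r = 44: none → 0
r = 48: none → 0
r = 53: none → 0
Cross-inversions: 5 + 3 + 0 + 0 + 0 = 8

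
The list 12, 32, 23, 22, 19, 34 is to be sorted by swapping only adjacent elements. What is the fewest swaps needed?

The minimum number of adjacent swaps to sort an array equals its inversion count, since every such swap removes exactly one inversion.
Count inversions — for each element, later elements that are smaller:
12: none → 0
32: 23, 22, 19 → 3
23: 22, 19 → 2
22: 19 → 1
19: none → 0
34: none → 0
Total inversions: 0 + 3 + 2 + 1 + 0 + 0 = 6

6 swaps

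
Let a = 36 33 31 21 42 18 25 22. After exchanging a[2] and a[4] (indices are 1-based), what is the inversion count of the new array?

17

Positions 2 and 4 hold 33 and 21; after swapping, the array is [36, 21, 31, 33, 42, 18, 25, 22].
For each element, count later entries that are smaller:
36 → 21, 31, 33, 18, 25, 22 → 6
21 → 18 → 1
31 → 18, 25, 22 → 3
33 → 18, 25, 22 → 3
42 → 18, 25, 22 → 3
18 → none → 0
25 → 22 → 1
22 → none → 0
Sum: 6 + 1 + 3 + 3 + 3 + 0 + 1 + 0 = 17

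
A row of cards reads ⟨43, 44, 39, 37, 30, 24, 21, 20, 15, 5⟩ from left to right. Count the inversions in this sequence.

Inversions: 44

Element-by-element contributions:
43: 8
44: 8
39: 7
37: 6
30: 5
24: 4
21: 3
20: 2
15: 1
5: 0
Sum: 8 + 8 + 7 + 6 + 5 + 4 + 3 + 2 + 1 + 0 = 44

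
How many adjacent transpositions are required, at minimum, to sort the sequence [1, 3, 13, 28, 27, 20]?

There are 3 swaps.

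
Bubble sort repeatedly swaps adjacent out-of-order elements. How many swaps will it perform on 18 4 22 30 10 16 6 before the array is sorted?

There are 12 swaps.

The minimum number of adjacent swaps to sort an array equals its inversion count, since every such swap removes exactly one inversion.
Count inversions — for each element, later elements that are smaller:
18: 4, 10, 16, 6 → 4
4: none → 0
22: 10, 16, 6 → 3
30: 10, 16, 6 → 3
10: 6 → 1
16: 6 → 1
6: none → 0
Total inversions: 4 + 0 + 3 + 3 + 1 + 1 + 0 = 12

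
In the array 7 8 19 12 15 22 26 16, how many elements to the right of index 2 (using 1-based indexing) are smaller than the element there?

0 such elements

The element at index 2 is 8.
Elements after it: 19, 12, 15, 22, 26, 16
None of them are smaller than 8.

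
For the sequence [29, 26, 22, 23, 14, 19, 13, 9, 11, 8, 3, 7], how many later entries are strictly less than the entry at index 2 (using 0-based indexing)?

8 such elements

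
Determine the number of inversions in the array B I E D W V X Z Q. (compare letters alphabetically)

8

Element-by-element contributions:
B → none → 0
I → E, D → 2
E → D → 1
D → none → 0
W → V, Q → 2
V → Q → 1
X → Q → 1
Z → Q → 1
Q → none → 0
Sum: 0 + 2 + 1 + 0 + 2 + 1 + 1 + 1 + 0 = 8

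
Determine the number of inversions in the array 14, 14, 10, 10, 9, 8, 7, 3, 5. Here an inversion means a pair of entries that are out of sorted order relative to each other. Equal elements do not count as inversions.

For each element, count later entries that are smaller:
14 → 10, 10, 9, 8, 7, 3, 5 → 7
14 → 10, 10, 9, 8, 7, 3, 5 → 7
10 → 9, 8, 7, 3, 5 → 5
10 → 9, 8, 7, 3, 5 → 5
9 → 8, 7, 3, 5 → 4
8 → 7, 3, 5 → 3
7 → 3, 5 → 2
3 → none → 0
5 → none → 0
Sum: 7 + 7 + 5 + 5 + 4 + 3 + 2 + 0 + 0 = 33

33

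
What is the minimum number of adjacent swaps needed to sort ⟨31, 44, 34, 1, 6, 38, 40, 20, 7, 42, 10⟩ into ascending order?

There are 28 swaps.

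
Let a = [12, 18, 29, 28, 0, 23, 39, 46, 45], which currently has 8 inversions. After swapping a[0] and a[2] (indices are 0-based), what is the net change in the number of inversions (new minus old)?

Positions 0 and 2 hold 12 and 29; after swapping, the array is [29, 18, 12, 28, 0, 23, 39, 46, 45].
Count, for each position, how many later elements it exceeds:
29 → 18, 12, 28, 0, 23 → 5
18 → 12, 0 → 2
12 → 0 → 1
28 → 0, 23 → 2
0 → none → 0
23 → none → 0
39 → none → 0
46 → 45 → 1
45 → none → 0
Sum: 5 + 2 + 1 + 2 + 0 + 0 + 0 + 1 + 0 = 11
Change: 11 − 8 = +3

+3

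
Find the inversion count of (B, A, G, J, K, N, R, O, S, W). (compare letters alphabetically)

For each element, count later entries that are smaller:
B → A → 1
A → none → 0
G → none → 0
J → none → 0
K → none → 0
N → none → 0
R → O → 1
O → none → 0
S → none → 0
W → none → 0
Sum: 1 + 0 + 0 + 0 + 0 + 0 + 1 + 0 + 0 + 0 = 2

2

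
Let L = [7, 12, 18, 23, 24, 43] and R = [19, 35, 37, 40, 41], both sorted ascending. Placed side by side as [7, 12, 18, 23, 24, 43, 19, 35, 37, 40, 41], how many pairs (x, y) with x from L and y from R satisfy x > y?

7 cross-inversions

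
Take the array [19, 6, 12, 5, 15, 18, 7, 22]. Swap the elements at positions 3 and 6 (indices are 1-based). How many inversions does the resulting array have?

Positions 3 and 6 hold 12 and 18; after swapping, the array is [19, 6, 18, 5, 15, 12, 7, 22].
Sweep left to right; for each value list the smaller values that follow it:
19: 6
6: 1
18: 4
5: 0
15: 2
12: 1
7: 0
22: 0
Sum: 6 + 1 + 4 + 0 + 2 + 1 + 0 + 0 = 14

14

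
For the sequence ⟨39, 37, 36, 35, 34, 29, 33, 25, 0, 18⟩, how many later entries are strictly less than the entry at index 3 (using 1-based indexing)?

7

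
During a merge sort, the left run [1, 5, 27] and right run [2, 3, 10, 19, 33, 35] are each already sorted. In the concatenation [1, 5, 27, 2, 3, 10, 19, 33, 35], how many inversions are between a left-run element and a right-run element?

Take each right-half value and tally the left-half values above it:
r = 2: 5, 27 → 2
r = 3: 5, 27 → 2
r = 10: 27 → 1
r = 19: 27 → 1
r = 33: none → 0
r = 35: none → 0
Cross-inversions: 2 + 2 + 1 + 1 + 0 + 0 = 6

6 cross-inversions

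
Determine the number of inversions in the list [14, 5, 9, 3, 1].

9 out-of-order pairs

Count, for each position, how many later elements it exceeds:
14: 4
5: 2
9: 2
3: 1
1: 0
Sum: 4 + 2 + 2 + 1 + 0 = 9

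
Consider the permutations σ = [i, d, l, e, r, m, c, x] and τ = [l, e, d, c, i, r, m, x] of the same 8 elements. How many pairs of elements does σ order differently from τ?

8

Assign each item its position (1..8) in the first ordering, then rewrite the second ordering as that position sequence:
positions: i→1, d→2, l→3, e→4, r→5, m→6, c→7, x→8
second ordering as positions: [3, 4, 2, 7, 1, 5, 6, 8]
Discordant pairs = inversions in this position sequence.
3: 2, 1 → 2
4: 2, 1 → 2
2: 1 → 1
7: 1, 5, 6 → 3
1: 0
5: 0
6: 0
8: 0
Total: 2 + 2 + 1 + 3 + 0 + 0 + 0 + 0 = 8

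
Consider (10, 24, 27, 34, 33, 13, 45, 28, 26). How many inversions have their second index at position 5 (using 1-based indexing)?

The element at index 5 is 33.
Elements before it: 10, 24, 27, 34
Those larger than 33: 34

1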